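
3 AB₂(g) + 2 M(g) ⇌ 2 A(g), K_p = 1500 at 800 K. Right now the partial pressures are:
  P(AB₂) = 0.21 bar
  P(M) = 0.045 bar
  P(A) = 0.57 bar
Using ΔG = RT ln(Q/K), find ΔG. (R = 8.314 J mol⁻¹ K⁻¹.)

Q_p = P(A)² / (P(AB₂)³·P(M)²) = (0.57)² / ((0.21)³·(0.045)²) = 17300
ΔG = RT ln(Q_p/K_p) = (8.314 J mol⁻¹ K⁻¹)(800 K) × ln(17300/1500)
   = (6.651 kJ/mol)(2.445) = 16.3 kJ/mol
ΔG > 0, so the forward reaction is non-spontaneous (proceeds in reverse).

ΔG = 16.3 kJ/mol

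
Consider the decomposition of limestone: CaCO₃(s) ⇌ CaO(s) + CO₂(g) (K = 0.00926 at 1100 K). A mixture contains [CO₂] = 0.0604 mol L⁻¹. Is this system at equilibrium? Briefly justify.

no; Q > K, reaction proceeds in reverse

(CaCO₃, CaO are pure solids — omitted from Q.)
Q = [CO₂] = 0.0604
Q = 0.0604 > K = 0.00926: net reverse reaction.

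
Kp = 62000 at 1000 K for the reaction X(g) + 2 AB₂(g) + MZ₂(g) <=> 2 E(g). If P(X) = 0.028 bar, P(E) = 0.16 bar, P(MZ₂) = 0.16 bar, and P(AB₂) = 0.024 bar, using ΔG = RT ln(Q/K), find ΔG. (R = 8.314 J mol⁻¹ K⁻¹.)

Qp = P(E)² / (P(X)·P(AB₂)²·P(MZ₂)) = (0.16)² / ((0.028)·(0.024)²·(0.16)) = 9920
ΔG = RT ln(Qp/Kp) = (8.314 J mol⁻¹ K⁻¹)(1000 K) × ln(9920/62000)
   = (8.314 kJ/mol)(-1.833) = -15.2 kJ/mol
ΔG < 0, so the forward reaction is spontaneous (proceeds forward).

ΔG = -15.2 kJ/mol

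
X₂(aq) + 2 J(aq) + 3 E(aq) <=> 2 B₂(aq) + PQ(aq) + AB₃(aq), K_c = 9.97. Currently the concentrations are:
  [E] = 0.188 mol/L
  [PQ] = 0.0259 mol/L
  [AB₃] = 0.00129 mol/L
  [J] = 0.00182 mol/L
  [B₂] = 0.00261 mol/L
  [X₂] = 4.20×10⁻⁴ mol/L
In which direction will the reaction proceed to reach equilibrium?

Q_c = [B₂]²·[PQ]·[AB₃] / ([X₂]·[J]²·[E]³) = (0.00261)²·(0.0259)·(0.00129) / ((4.20×10⁻⁴)·(0.00182)²·(0.188)³) = 24.6
Q_c = 24.6 > K_c = 9.97, so the reverse reaction proceeds.

to the left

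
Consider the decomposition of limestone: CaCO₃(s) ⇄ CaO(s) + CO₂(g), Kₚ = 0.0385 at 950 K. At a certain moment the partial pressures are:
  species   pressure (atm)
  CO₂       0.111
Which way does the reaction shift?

(CaCO₃, CaO are pure solids — omitted from Qₚ.)
Qₚ = P(CO₂) = 0.111
Qₚ = 0.111 > Kₚ = 0.0385, so the reverse reaction proceeds.

toward reactants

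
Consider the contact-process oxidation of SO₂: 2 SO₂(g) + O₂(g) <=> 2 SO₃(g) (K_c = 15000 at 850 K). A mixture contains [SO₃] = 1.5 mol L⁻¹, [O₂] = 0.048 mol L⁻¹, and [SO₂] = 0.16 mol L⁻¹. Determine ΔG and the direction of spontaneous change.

Q_c = [SO₃]² / ([SO₂]²·[O₂]) = (1.5)² / ((0.16)²·(0.048)) = 1830
ΔG = RT ln(Q_c/K_c) = (8.314 J mol⁻¹ K⁻¹)(850 K) × ln(1830/15000)
   = (7.067 kJ/mol)(-2.104) = -14.9 kJ/mol
ΔG < 0, so the forward reaction is spontaneous (proceeds forward).

ΔG = -14.9 kJ/mol; the forward reaction is spontaneous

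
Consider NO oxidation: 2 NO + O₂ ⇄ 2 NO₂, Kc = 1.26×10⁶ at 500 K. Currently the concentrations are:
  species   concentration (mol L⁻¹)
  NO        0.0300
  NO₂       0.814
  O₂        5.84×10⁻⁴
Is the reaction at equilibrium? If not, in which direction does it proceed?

at equilibrium

Qc = [NO₂]² / ([NO]²·[O₂]) = (0.814)² / ((0.0300)²·(5.84×10⁻⁴)) = 1.26×10⁶
Qc = 1.26×10⁶ = Kc, so the system is already at equilibrium.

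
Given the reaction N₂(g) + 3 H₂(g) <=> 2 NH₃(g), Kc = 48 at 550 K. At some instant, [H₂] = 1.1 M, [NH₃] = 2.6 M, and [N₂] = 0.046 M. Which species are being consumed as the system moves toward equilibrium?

NH₃ (products)

Qc = [NH₃]² / ([N₂]·[H₂]³) = (2.6)² / ((0.046)·(1.1)³) = 110
Qc = 110 > Kc = 48: net reverse reaction.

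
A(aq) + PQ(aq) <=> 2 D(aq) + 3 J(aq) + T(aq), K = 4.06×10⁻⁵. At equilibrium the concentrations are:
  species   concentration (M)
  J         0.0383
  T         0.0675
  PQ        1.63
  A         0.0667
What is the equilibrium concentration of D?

At equilibrium, K = [D]²·[J]³·[T] / ([A]·[PQ]) = 4.06×10⁻⁵.
([D])²·(0.0383)³·(0.0675) / ((0.0667)·(1.63)) = 4.06×10⁻⁵
[D]² = 1.16 ⇒ [D] = 1.08 M

[D] = 1.08 M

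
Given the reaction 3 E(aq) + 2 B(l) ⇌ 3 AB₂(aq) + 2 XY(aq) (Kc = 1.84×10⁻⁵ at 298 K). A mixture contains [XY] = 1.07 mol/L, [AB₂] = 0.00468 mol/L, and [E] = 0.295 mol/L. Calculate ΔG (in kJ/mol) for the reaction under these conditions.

(B is a pure liquid — omitted from Qc.)
Qc = [AB₂]³·[XY]² / [E]³ = (0.00468)³·(1.07)² / (0.295)³ = 4.57×10⁻⁶
ΔG = RT ln(Qc/Kc) = (8.314 J mol⁻¹ K⁻¹)(298 K) × ln(4.57×10⁻⁶/1.84×10⁻⁵)
   = (2.478 kJ/mol)(-1.393) = -3.45 kJ/mol
ΔG < 0, so the forward reaction is spontaneous (proceeds forward).

ΔG = -3.45 kJ/mol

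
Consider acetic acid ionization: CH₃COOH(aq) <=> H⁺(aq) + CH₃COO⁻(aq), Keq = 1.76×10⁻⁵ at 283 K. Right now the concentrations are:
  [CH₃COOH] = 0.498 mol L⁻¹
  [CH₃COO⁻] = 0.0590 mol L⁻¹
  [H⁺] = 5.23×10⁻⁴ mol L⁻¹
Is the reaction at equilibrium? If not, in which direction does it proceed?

Q = [H⁺]·[CH₃COO⁻] / [CH₃COOH] = (5.23×10⁻⁴)·(0.0590) / (0.498) = 6.20×10⁻⁵
Q = 6.20×10⁻⁵ > Keq = 1.76×10⁻⁵, so the reverse reaction proceeds.

reverse (toward reactants)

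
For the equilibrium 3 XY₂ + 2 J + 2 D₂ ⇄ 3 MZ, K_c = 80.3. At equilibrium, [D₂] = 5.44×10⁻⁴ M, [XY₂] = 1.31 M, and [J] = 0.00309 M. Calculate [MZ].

[MZ] = 7.99×10⁻⁴ M

At equilibrium, K_c = [MZ]³ / ([XY₂]³·[J]²·[D₂]²) = 80.3.
([MZ])³ / ((1.31)³·(0.00309)²·(5.44×10⁻⁴)²) = 80.3
[MZ]³ = 5.10×10⁻¹⁰ ⇒ [MZ] = 7.99×10⁻⁴ M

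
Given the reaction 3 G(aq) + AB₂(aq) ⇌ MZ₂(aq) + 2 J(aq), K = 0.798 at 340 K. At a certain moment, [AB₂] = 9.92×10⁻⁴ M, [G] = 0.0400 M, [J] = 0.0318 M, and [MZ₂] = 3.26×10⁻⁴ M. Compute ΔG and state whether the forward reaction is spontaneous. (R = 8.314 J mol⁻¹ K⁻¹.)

ΔG = 5.29 kJ/mol; the forward reaction is non-spontaneous

Q = [MZ₂]·[J]² / ([G]³·[AB₂]) = (3.26×10⁻⁴)·(0.0318)² / ((0.0400)³·(9.92×10⁻⁴)) = 5.19
ΔG = RT ln(Q/K) = (8.314 J mol⁻¹ K⁻¹)(340 K) × ln(5.19/0.798)
   = (2.827 kJ/mol)(1.872) = 5.29 kJ/mol
ΔG > 0, so the forward reaction is non-spontaneous (proceeds in reverse).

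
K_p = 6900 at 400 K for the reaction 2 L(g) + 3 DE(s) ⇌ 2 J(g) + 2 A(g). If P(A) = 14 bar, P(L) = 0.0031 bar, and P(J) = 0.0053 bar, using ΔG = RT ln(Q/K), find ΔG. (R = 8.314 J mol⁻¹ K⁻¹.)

(DE is a pure solid — omitted from Q_p.)
Q_p = P(J)²·P(A)² / P(L)² = (0.0053)²·(14)² / (0.0031)² = 573
ΔG = RT ln(Q_p/K_p) = (8.314 J mol⁻¹ K⁻¹)(400 K) × ln(573/6900)
   = (3.326 kJ/mol)(-2.488) = -8.28 kJ/mol
ΔG < 0, so the forward reaction is spontaneous (proceeds forward).

ΔG = -8.28 kJ/mol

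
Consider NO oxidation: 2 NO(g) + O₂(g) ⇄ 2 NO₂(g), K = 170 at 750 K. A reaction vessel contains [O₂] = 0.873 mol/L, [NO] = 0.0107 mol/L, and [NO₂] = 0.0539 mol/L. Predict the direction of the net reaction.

Q = [NO₂]² / ([NO]²·[O₂]) = (0.0539)² / ((0.0107)²·(0.873)) = 29.1
Q = 29.1 < K = 170, so the forward reaction proceeds.

toward products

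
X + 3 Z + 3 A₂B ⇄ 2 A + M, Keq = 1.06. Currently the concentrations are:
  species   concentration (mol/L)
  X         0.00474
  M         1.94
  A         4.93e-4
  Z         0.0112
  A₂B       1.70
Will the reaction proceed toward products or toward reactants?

Q = [A]²·[M] / ([X]·[Z]³·[A₂B]³) = (4.93e-4)²·(1.94) / ((0.00474)·(0.0112)³·(1.70)³) = 14.4
Q = 14.4 > Keq = 1.06, so the reverse reaction proceeds.

to the left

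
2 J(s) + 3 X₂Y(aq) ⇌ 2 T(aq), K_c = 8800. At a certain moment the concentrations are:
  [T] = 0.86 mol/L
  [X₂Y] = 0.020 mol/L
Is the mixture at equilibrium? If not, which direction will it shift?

(J is a pure solid — omitted from Q_c.)
Q_c = [T]² / [X₂Y]³ = (0.86)² / (0.020)³ = 92000
Q_c = 92000 > K_c = 8800: net reverse reaction.

no; Q > K, reaction proceeds in reverse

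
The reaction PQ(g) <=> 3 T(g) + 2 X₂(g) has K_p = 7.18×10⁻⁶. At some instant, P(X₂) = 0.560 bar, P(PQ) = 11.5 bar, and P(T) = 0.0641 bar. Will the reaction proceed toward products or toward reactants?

no net change (already at equilibrium)

Q_p = P(T)³·P(X₂)² / P(PQ) = (0.0641)³·(0.560)² / (11.5) = 7.18×10⁻⁶
Q_p = 7.18×10⁻⁶ = K_p, so the system is already at equilibrium.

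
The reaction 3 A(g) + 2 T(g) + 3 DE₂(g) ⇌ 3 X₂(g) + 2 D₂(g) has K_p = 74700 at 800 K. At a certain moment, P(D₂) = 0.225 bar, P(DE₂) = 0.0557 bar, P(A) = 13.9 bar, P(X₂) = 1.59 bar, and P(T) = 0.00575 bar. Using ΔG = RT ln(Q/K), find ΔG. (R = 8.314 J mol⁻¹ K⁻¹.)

Q_p = P(X₂)³·P(D₂)² / (P(A)³·P(T)²·P(DE₂)³) = (1.59)³·(0.225)² / ((13.9)³·(0.00575)²·(0.0557)³) = 13300
ΔG = RT ln(Q_p/K_p) = (8.314 J mol⁻¹ K⁻¹)(800 K) × ln(13300/74700)
   = (6.651 kJ/mol)(-1.726) = -11.5 kJ/mol
ΔG < 0, so the forward reaction is spontaneous (proceeds forward).

ΔG = -11.5 kJ/mol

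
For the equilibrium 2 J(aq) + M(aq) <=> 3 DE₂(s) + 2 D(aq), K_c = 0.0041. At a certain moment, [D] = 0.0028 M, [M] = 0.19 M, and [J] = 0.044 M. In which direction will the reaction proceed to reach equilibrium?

(DE₂ is a pure solid — omitted from Q_c.)
Q_c = [D]² / ([J]²·[M]) = (0.0028)² / ((0.044)²·(0.19)) = 0.021
Q_c = 0.021 > K_c = 0.0041, so the reverse reaction proceeds.

toward reactants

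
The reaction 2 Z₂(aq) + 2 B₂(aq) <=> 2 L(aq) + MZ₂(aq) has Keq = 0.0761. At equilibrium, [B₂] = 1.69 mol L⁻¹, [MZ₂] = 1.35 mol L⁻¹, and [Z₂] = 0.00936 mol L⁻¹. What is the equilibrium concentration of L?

[L] = 0.00376 mol L⁻¹

At equilibrium, Keq = [L]²·[MZ₂] / ([Z₂]²·[B₂]²) = 0.0761.
([L])²·(1.35) / ((0.00936)²·(1.69)²) = 0.0761
[L]² = 1.41e-5 ⇒ [L] = 0.00376 mol L⁻¹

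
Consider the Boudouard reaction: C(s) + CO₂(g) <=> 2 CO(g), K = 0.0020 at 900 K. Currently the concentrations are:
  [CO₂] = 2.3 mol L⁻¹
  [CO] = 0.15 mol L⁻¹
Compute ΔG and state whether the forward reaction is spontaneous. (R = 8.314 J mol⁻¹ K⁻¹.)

ΔG = 11.9 kJ/mol; the forward reaction is non-spontaneous

(C is a pure solid — omitted from Q.)
Q = [CO]² / [CO₂] = (0.15)² / (2.3) = 0.00978
ΔG = RT ln(Q/K) = (8.314 J mol⁻¹ K⁻¹)(900 K) × ln(0.00978/0.0020)
   = (7.483 kJ/mol)(1.587) = 11.9 kJ/mol
ΔG > 0, so the forward reaction is non-spontaneous (proceeds in reverse).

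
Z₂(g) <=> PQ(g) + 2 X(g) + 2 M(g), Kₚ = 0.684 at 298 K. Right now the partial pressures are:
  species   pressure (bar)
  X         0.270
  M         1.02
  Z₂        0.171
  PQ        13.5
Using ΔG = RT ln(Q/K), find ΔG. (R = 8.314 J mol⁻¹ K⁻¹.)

ΔG = 5.38 kJ/mol

Qₚ = P(PQ)·P(X)²·P(M)² / P(Z₂) = (13.5)·(0.270)²·(1.02)² / (0.171) = 5.99
ΔG = RT ln(Qₚ/Kₚ) = (8.314 J mol⁻¹ K⁻¹)(298 K) × ln(5.99/0.684)
   = (2.478 kJ/mol)(2.170) = 5.38 kJ/mol
ΔG > 0, so the forward reaction is non-spontaneous (proceeds in reverse).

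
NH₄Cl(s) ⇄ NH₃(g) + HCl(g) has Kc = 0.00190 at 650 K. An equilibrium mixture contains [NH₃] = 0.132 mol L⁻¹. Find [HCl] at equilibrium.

(NH₄Cl is a pure solid — omitted from Kc.)
At equilibrium, Kc = [NH₃]·[HCl] = 0.00190.
(0.132)·([HCl]) = 0.00190
[HCl] = 0.0144 mol L⁻¹

[HCl] = 0.0144 mol L⁻¹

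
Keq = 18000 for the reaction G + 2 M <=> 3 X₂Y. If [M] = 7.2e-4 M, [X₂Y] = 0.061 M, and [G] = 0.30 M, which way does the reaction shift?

forward (toward products)

Q = [X₂Y]³ / ([G]·[M]²) = (0.061)³ / ((0.30)·(7.2e-4)²) = 1500
Q = 1500 < Keq = 18000, so the forward reaction proceeds.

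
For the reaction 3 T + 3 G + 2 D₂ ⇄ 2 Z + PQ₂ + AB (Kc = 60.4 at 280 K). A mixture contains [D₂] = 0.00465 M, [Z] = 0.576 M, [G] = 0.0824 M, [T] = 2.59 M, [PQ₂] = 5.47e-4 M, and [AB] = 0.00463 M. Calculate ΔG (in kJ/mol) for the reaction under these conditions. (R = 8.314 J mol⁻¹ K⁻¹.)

Qc = [Z]²·[PQ₂]·[AB] / ([T]³·[G]³·[D₂]²) = (0.576)²·(5.47e-4)·(0.00463) / ((2.59)³·(0.0824)³·(0.00465)²) = 4.00
ΔG = RT ln(Qc/Kc) = (8.314 J mol⁻¹ K⁻¹)(280 K) × ln(4.00/60.4)
   = (2.328 kJ/mol)(-2.715) = -6.32 kJ/mol
ΔG < 0, so the forward reaction is spontaneous (proceeds forward).

ΔG = -6.32 kJ/mol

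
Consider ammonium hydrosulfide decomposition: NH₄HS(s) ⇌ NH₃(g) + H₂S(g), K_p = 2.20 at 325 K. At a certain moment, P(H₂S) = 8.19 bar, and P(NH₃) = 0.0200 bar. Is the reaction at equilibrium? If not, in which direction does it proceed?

(NH₄HS is a pure solid — omitted from Q_p.)
Q_p = P(NH₃)·P(H₂S) = (0.0200)·(8.19) = 0.164
Q_p = 0.164 < K_p = 2.20, so the forward reaction proceeds.

toward products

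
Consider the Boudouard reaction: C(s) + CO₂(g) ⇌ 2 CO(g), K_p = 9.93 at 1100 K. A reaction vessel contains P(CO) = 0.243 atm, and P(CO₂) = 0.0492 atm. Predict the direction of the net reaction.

(C is a pure solid — omitted from Q_p.)
Q_p = P(CO)² / P(CO₂) = (0.243)² / (0.0492) = 1.20
Q_p = 1.20 < K_p = 9.93, so the forward reaction proceeds.

to the right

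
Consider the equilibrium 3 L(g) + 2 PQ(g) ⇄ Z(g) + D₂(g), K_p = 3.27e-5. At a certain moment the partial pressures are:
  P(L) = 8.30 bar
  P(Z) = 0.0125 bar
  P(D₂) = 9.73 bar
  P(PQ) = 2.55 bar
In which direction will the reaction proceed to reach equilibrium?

Q_p = P(Z)·P(D₂) / (P(L)³·P(PQ)²) = (0.0125)·(9.73) / ((8.30)³·(2.55)²) = 3.27e-5
Q_p = 3.27e-5 = K_p, so the system is already at equilibrium.

neither direction; the system is at equilibrium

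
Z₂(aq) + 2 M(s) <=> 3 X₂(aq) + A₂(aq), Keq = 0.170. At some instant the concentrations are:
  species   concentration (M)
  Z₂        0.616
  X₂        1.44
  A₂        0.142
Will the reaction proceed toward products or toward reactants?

(M is a pure solid — omitted from Q.)
Q = [X₂]³·[A₂] / [Z₂] = (1.44)³·(0.142) / (0.616) = 0.688
Q = 0.688 > Keq = 0.170, so the reverse reaction proceeds.

in the reverse direction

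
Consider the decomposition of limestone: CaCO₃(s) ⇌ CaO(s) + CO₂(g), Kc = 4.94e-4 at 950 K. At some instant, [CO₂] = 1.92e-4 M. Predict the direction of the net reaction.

in the forward direction

(CaCO₃, CaO are pure solids — omitted from Qc.)
Qc = [CO₂] = 1.92e-4
Qc = 1.92e-4 < Kc = 4.94e-4, so the forward reaction proceeds.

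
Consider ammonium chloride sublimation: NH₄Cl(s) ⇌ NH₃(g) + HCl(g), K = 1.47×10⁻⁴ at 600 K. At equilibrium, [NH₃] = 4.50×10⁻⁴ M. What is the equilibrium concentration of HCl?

[HCl] = 0.327 M

(NH₄Cl is a pure solid — omitted from K.)
At equilibrium, K = [NH₃]·[HCl] = 1.47×10⁻⁴.
(4.50×10⁻⁴)·([HCl]) = 1.47×10⁻⁴
[HCl] = 0.327 M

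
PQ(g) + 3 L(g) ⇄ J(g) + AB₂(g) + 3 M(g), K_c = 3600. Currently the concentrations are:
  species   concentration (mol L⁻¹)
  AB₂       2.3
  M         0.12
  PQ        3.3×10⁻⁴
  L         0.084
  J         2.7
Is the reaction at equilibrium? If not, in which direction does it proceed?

toward reactants

Q_c = [J]·[AB₂]·[M]³ / ([PQ]·[L]³) = (2.7)·(2.3)·(0.12)³ / ((3.3×10⁻⁴)·(0.084)³) = 55000
Q_c = 55000 > K_c = 3600, so the reverse reaction proceeds.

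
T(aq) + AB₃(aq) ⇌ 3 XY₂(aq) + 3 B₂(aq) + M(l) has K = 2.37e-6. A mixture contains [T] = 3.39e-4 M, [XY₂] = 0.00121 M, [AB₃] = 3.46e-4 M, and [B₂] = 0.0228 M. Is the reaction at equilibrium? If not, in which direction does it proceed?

(M is a pure liquid — omitted from Q.)
Q = [XY₂]³·[B₂]³ / ([T]·[AB₃]) = (0.00121)³·(0.0228)³ / ((3.39e-4)·(3.46e-4)) = 1.79e-7
Q = 1.79e-7 < K = 2.37e-6, so the forward reaction proceeds.

forward (toward products)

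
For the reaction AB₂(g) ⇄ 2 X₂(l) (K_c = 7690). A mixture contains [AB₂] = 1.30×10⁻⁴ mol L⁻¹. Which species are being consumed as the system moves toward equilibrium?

(X₂ is a pure liquid — omitted from Q_c.)
Q_c = 1 / [AB₂] = 1 / (1.30×10⁻⁴) = 7690
Q_c = 7690 = K_c; the system is at equilibrium.

none (at equilibrium)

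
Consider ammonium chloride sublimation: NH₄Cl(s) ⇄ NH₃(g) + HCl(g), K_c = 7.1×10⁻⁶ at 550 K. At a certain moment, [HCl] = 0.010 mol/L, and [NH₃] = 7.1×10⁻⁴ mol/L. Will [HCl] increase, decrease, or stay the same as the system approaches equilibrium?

stay the same

(NH₄Cl is a pure solid — omitted from Q_c.)
Q_c = [NH₃]·[HCl] = (7.1×10⁻⁴)·(0.010) = 7.1×10⁻⁶
Q_c = 7.1×10⁻⁶ = K_c; the system is at equilibrium.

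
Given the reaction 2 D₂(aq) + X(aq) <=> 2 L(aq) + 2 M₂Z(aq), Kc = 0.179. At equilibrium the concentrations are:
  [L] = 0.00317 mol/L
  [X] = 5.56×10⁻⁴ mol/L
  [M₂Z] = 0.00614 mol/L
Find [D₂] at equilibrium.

[D₂] = 0.00195 mol/L

At equilibrium, Kc = [L]²·[M₂Z]² / ([D₂]²·[X]) = 0.179.
(0.00317)²·(0.00614)² / (([D₂])²·(5.56×10⁻⁴)) = 0.179
[D₂]² = 3.81×10⁻⁶ ⇒ [D₂] = 0.00195 mol/L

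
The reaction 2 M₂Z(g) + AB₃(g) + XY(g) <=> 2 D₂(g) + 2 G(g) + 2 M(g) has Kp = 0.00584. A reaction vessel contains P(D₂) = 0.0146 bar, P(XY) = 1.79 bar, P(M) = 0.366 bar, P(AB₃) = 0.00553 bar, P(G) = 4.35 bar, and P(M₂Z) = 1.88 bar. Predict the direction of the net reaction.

Qp = P(D₂)²·P(G)²·P(M)² / (P(M₂Z)²·P(AB₃)·P(XY)) = (0.0146)²·(4.35)²·(0.366)² / ((1.88)²·(0.00553)·(1.79)) = 0.0154
Qp = 0.0154 > Kp = 0.00584, so the reverse reaction proceeds.

in the reverse direction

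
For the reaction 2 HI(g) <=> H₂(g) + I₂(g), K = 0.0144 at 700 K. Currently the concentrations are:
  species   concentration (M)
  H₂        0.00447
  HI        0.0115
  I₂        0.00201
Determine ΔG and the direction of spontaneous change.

Q = [H₂]·[I₂] / [HI]² = (0.00447)·(0.00201) / (0.0115)² = 0.0679
ΔG = RT ln(Q/K) = (8.314 J mol⁻¹ K⁻¹)(700 K) × ln(0.0679/0.0144)
   = (5.820 kJ/mol)(1.551) = 9.03 kJ/mol
ΔG > 0, so the forward reaction is non-spontaneous (proceeds in reverse).

ΔG = 9.03 kJ/mol; the forward reaction is non-spontaneous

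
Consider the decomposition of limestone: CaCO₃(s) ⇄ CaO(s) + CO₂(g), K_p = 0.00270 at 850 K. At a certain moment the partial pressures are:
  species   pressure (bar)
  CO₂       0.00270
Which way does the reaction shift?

at equilibrium

(CaCO₃, CaO are pure solids — omitted from Q_p.)
Q_p = P(CO₂) = 0.00270
Q_p = 0.00270 = K_p, so the system is already at equilibrium.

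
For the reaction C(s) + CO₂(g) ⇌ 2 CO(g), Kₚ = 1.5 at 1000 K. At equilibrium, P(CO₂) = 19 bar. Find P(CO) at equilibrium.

P(CO) = 5.3 bar

(C is a pure solid — omitted from Kₚ.)
At equilibrium, Kₚ = P(CO)² / P(CO₂) = 1.5.
(P(CO))² / (19) = 1.5
P(CO)² = 28.5 ⇒ P(CO) = 5.3 bar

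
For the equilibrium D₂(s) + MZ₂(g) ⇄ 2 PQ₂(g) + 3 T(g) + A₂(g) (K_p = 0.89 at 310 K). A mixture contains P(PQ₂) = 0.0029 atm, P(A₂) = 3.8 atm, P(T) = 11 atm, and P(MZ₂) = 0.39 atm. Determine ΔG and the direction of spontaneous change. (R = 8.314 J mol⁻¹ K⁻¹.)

ΔG = -5.41 kJ/mol; the forward reaction is spontaneous

(D₂ is a pure solid — omitted from Q_p.)
Q_p = P(PQ₂)²·P(T)³·P(A₂) / P(MZ₂) = (0.0029)²·(11)³·(3.8) / (0.39) = 0.109
ΔG = RT ln(Q_p/K_p) = (8.314 J mol⁻¹ K⁻¹)(310 K) × ln(0.109/0.89)
   = (2.577 kJ/mol)(-2.100) = -5.41 kJ/mol
ΔG < 0, so the forward reaction is spontaneous (proceeds forward).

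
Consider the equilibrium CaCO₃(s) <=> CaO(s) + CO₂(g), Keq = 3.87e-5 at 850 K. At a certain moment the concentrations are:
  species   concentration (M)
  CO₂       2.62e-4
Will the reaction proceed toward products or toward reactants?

toward reactants

(CaCO₃, CaO are pure solids — omitted from Q.)
Q = [CO₂] = 2.62e-4
Q = 2.62e-4 > Keq = 3.87e-5, so the reverse reaction proceeds.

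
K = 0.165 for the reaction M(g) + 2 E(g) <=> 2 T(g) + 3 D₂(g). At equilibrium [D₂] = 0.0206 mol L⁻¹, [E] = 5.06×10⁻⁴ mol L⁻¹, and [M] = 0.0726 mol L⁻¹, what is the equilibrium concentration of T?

[T] = 0.0187 mol L⁻¹

At equilibrium, K = [T]²·[D₂]³ / ([M]·[E]²) = 0.165.
([T])²·(0.0206)³ / ((0.0726)·(5.06×10⁻⁴)²) = 0.165
[T]² = 3.51×10⁻⁴ ⇒ [T] = 0.0187 mol L⁻¹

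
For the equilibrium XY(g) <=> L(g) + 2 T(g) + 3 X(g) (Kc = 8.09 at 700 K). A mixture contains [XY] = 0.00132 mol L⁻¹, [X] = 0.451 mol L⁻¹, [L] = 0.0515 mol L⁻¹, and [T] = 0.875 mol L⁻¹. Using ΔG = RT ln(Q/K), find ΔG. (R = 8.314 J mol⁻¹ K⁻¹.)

Qc = [L]·[T]²·[X]³ / [XY] = (0.0515)·(0.875)²·(0.451)³ / (0.00132) = 2.74
ΔG = RT ln(Qc/Kc) = (8.314 J mol⁻¹ K⁻¹)(700 K) × ln(2.74/8.09)
   = (5.820 kJ/mol)(-1.083) = -6.30 kJ/mol
ΔG < 0, so the forward reaction is spontaneous (proceeds forward).

ΔG = -6.30 kJ/mol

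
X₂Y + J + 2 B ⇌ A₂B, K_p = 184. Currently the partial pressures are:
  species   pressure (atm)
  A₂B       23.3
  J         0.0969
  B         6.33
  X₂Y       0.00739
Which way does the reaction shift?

reverse (toward reactants)

Q_p = P(A₂B) / (P(X₂Y)·P(J)·P(B)²) = (23.3) / ((0.00739)·(0.0969)·(6.33)²) = 812
Q_p = 812 > K_p = 184, so the reverse reaction proceeds.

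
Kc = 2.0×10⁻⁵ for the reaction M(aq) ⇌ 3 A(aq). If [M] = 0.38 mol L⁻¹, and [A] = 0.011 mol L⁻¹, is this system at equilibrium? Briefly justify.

no; Q < K, reaction proceeds forward

Qc = [A]³ / [M] = (0.011)³ / (0.38) = 3.5×10⁻⁶
Qc = 3.5×10⁻⁶ < Kc = 2.0×10⁻⁵: net forward reaction.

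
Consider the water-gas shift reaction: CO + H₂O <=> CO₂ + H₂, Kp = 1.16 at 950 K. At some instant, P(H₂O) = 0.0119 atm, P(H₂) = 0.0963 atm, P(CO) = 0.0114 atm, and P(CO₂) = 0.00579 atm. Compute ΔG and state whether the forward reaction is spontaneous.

Qp = P(CO₂)·P(H₂) / (P(CO)·P(H₂O)) = (0.00579)·(0.0963) / ((0.0114)·(0.0119)) = 4.11
ΔG = RT ln(Qp/Kp) = (8.314 J mol⁻¹ K⁻¹)(950 K) × ln(4.11/1.16)
   = (7.898 kJ/mol)(1.265) = 9.99 kJ/mol
ΔG > 0, so the forward reaction is non-spontaneous (proceeds in reverse).

ΔG = 9.99 kJ/mol; the forward reaction is non-spontaneous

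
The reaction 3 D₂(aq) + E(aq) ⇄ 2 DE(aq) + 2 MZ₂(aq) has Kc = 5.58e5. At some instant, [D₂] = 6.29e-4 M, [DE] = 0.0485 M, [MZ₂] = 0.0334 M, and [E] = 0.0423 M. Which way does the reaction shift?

Qc = [DE]²·[MZ₂]² / ([D₂]³·[E]) = (0.0485)²·(0.0334)² / ((6.29e-4)³·(0.0423)) = 2.49e5
Qc = 2.49e5 < Kc = 5.58e5, so the forward reaction proceeds.

to the right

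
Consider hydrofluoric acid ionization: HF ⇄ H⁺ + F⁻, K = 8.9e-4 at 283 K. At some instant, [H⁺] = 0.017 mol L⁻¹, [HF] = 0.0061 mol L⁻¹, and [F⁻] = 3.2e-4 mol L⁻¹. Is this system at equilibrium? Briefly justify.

yes, at equilibrium

Q = [H⁺]·[F⁻] / [HF] = (0.017)·(3.2e-4) / (0.0061) = 8.9e-4
Q = 8.9e-4 = K; the system is at equilibrium.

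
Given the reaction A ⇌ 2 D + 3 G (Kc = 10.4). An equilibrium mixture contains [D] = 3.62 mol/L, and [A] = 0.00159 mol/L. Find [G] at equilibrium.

At equilibrium, Kc = [D]²·[G]³ / [A] = 10.4.
(3.62)²·([G])³ / (0.00159) = 10.4
[G]³ = 0.00126 ⇒ [G] = 0.108 mol/L

[G] = 0.108 mol/L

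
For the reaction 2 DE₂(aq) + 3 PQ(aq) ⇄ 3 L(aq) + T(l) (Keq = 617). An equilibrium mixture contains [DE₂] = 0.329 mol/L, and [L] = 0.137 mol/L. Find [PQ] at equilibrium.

[PQ] = 0.0338 mol/L

(T is a pure liquid — omitted from Keq.)
At equilibrium, Keq = [L]³ / ([DE₂]²·[PQ]³) = 617.
(0.137)³ / ((0.329)²·([PQ])³) = 617
[PQ]³ = 3.85×10⁻⁵ ⇒ [PQ] = 0.0338 mol/L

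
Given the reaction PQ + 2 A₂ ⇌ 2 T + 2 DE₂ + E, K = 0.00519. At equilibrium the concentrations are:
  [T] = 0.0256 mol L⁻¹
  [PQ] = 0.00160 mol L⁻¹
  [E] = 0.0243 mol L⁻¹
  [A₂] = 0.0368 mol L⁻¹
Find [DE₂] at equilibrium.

At equilibrium, K = [T]²·[DE₂]²·[E] / ([PQ]·[A₂]²) = 0.00519.
(0.0256)²·([DE₂])²·(0.0243) / ((0.00160)·(0.0368)²) = 0.00519
[DE₂]² = 7.06×10⁻⁴ ⇒ [DE₂] = 0.0266 mol L⁻¹

[DE₂] = 0.0266 mol L⁻¹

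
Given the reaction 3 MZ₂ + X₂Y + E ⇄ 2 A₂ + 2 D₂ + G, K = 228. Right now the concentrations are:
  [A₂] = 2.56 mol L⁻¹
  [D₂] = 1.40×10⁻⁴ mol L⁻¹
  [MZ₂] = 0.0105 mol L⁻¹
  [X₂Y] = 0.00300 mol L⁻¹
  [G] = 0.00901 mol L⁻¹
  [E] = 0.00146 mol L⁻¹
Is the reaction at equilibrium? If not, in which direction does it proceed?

neither direction; the system is at equilibrium

Q = [A₂]²·[D₂]²·[G] / ([MZ₂]³·[X₂Y]·[E]) = (2.56)²·(1.40×10⁻⁴)²·(0.00901) / ((0.0105)³·(0.00300)·(0.00146)) = 228
Q = 228 = K, so the system is already at equilibrium.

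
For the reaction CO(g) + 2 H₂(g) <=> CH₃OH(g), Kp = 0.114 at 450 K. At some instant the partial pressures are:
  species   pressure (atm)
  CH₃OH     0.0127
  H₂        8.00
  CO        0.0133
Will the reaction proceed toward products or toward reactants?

Qp = P(CH₃OH) / (P(CO)·P(H₂)²) = (0.0127) / ((0.0133)·(8.00)²) = 0.0149
Qp = 0.0149 < Kp = 0.114, so the forward reaction proceeds.

in the forward direction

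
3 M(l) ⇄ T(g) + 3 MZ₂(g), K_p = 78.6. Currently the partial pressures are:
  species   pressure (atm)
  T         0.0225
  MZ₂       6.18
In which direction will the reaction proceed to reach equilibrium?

forward (toward products)

(M is a pure liquid — omitted from Q_p.)
Q_p = P(T)·P(MZ₂)³ = (0.0225)·(6.18)³ = 5.31
Q_p = 5.31 < K_p = 78.6, so the forward reaction proceeds.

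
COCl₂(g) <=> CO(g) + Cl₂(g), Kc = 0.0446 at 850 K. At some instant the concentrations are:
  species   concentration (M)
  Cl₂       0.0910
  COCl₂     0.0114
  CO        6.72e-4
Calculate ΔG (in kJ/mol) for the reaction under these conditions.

Qc = [CO]·[Cl₂] / [COCl₂] = (6.72e-4)·(0.0910) / (0.0114) = 0.00536
ΔG = RT ln(Qc/Kc) = (8.314 J mol⁻¹ K⁻¹)(850 K) × ln(0.00536/0.0446)
   = (7.067 kJ/mol)(-2.119) = -15.0 kJ/mol
ΔG < 0, so the forward reaction is spontaneous (proceeds forward).

ΔG = -15.0 kJ/mol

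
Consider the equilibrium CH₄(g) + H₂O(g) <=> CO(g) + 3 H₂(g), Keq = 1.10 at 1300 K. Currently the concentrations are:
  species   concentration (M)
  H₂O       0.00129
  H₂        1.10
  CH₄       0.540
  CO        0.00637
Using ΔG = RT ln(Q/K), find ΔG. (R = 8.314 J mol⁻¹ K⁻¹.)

ΔG = 26.0 kJ/mol

Q = [CO]·[H₂]³ / ([CH₄]·[H₂O]) = (0.00637)·(1.10)³ / ((0.540)·(0.00129)) = 12.2
ΔG = RT ln(Q/Keq) = (8.314 J mol⁻¹ K⁻¹)(1300 K) × ln(12.2/1.10)
   = (10.81 kJ/mol)(2.406) = 26.0 kJ/mol
ΔG > 0, so the forward reaction is non-spontaneous (proceeds in reverse).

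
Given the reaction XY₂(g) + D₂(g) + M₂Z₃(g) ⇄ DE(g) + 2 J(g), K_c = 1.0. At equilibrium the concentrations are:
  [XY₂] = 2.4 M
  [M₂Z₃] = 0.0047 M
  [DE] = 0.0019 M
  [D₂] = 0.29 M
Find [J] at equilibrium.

[J] = 1.3 M

At equilibrium, K_c = [DE]·[J]² / ([XY₂]·[D₂]·[M₂Z₃]) = 1.0.
(0.0019)·([J])² / ((2.4)·(0.29)·(0.0047)) = 1.0
[J]² = 1.72 ⇒ [J] = 1.3 M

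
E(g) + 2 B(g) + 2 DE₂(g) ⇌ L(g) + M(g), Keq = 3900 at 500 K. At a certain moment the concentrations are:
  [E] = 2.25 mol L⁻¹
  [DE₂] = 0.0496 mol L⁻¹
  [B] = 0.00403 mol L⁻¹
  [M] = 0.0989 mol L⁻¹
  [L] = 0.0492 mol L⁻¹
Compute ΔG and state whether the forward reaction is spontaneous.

ΔG = 10.9 kJ/mol; the forward reaction is non-spontaneous

Q = [L]·[M] / ([E]·[B]²·[DE₂]²) = (0.0492)·(0.0989) / ((2.25)·(0.00403)²·(0.0496)²) = 54100
ΔG = RT ln(Q/Keq) = (8.314 J mol⁻¹ K⁻¹)(500 K) × ln(54100/3900)
   = (4.157 kJ/mol)(2.630) = 10.9 kJ/mol
ΔG > 0, so the forward reaction is non-spontaneous (proceeds in reverse).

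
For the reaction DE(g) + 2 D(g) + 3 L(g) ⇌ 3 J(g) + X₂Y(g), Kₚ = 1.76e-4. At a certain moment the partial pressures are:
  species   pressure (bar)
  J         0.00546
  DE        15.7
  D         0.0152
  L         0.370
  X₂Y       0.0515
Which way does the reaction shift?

Qₚ = P(J)³·P(X₂Y) / (P(DE)·P(D)²·P(L)³) = (0.00546)³·(0.0515) / ((15.7)·(0.0152)²·(0.370)³) = 4.56e-5
Qₚ = 4.56e-5 < Kₚ = 1.76e-4, so the forward reaction proceeds.

to the right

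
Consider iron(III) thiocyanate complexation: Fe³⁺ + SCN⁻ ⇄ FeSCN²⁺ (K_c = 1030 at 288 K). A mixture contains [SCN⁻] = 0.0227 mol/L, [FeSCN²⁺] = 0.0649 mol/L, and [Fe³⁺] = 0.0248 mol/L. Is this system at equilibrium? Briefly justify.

Q_c = [FeSCN²⁺] / ([Fe³⁺]·[SCN⁻]) = (0.0649) / ((0.0248)·(0.0227)) = 115
Q_c = 115 < K_c = 1030: net forward reaction.

no; Q < K, reaction proceeds forward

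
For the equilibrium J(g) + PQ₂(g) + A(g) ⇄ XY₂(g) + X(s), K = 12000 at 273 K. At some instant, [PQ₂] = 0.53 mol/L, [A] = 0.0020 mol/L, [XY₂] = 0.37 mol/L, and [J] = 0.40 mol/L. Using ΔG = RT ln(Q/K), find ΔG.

ΔG = -5.95 kJ/mol

(X is a pure solid — omitted from Q.)
Q = [XY₂] / ([J]·[PQ₂]·[A]) = (0.37) / ((0.40)·(0.53)·(0.0020)) = 873
ΔG = RT ln(Q/K) = (8.314 J mol⁻¹ K⁻¹)(273 K) × ln(873/12000)
   = (2.270 kJ/mol)(-2.621) = -5.95 kJ/mol
ΔG < 0, so the forward reaction is spontaneous (proceeds forward).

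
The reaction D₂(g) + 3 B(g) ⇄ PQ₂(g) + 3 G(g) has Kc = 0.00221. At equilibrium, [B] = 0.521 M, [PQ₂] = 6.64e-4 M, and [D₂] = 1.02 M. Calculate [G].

At equilibrium, Kc = [PQ₂]·[G]³ / ([D₂]·[B]³) = 0.00221.
(6.64e-4)·([G])³ / ((1.02)·(0.521)³) = 0.00221
[G]³ = 0.480 ⇒ [G] = 0.783 M

[G] = 0.783 M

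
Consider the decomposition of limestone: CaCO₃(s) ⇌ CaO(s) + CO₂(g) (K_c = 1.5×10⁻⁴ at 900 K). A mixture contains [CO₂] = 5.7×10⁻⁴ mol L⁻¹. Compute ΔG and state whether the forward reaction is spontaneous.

(CaCO₃, CaO are pure solids — omitted from Q_c.)
Q_c = [CO₂] = 5.70×10⁻⁴
ΔG = RT ln(Q_c/K_c) = (8.314 J mol⁻¹ K⁻¹)(900 K) × ln(5.70×10⁻⁴/1.5×10⁻⁴)
   = (7.483 kJ/mol)(1.335) = 9.99 kJ/mol
ΔG > 0, so the forward reaction is non-spontaneous (proceeds in reverse).

ΔG = 9.99 kJ/mol; the forward reaction is non-spontaneous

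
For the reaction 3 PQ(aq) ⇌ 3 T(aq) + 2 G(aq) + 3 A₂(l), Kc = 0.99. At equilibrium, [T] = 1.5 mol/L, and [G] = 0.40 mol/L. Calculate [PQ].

[PQ] = 0.82 mol/L

(A₂ is a pure liquid — omitted from Kc.)
At equilibrium, Kc = [T]³·[G]² / [PQ]³ = 0.99.
(1.5)³·(0.40)² / ([PQ])³ = 0.99
[PQ]³ = 0.545 ⇒ [PQ] = 0.82 mol/L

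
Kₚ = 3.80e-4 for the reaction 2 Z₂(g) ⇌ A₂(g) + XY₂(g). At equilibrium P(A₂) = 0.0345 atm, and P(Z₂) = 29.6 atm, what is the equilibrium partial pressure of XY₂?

At equilibrium, Kₚ = P(A₂)·P(XY₂) / P(Z₂)² = 3.80e-4.
(0.0345)·(P(XY₂)) / (29.6)² = 3.80e-4
P(XY₂) = 9.65 atm

P(XY₂) = 9.65 atm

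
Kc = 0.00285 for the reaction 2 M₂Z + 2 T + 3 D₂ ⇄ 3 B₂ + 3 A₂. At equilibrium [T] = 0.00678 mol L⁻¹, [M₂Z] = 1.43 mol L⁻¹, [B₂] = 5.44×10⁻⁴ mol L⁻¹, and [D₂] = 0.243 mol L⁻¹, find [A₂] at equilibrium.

At equilibrium, Kc = [B₂]³·[A₂]³ / ([M₂Z]²·[T]²·[D₂]³) = 0.00285.
(5.44×10⁻⁴)³·([A₂])³ / ((1.43)²·(0.00678)²·(0.243)³) = 0.00285
[A₂]³ = 23.9 ⇒ [A₂] = 2.88 mol L⁻¹

[A₂] = 2.88 mol L⁻¹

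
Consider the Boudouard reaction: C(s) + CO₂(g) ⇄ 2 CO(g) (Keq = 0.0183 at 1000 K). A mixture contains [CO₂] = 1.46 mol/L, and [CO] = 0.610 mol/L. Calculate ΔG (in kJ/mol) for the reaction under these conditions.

ΔG = 21.9 kJ/mol

(C is a pure solid — omitted from Q.)
Q = [CO]² / [CO₂] = (0.610)² / (1.46) = 0.255
ΔG = RT ln(Q/Keq) = (8.314 J mol⁻¹ K⁻¹)(1000 K) × ln(0.255/0.0183)
   = (8.314 kJ/mol)(2.634) = 21.9 kJ/mol
ΔG > 0, so the forward reaction is non-spontaneous (proceeds in reverse).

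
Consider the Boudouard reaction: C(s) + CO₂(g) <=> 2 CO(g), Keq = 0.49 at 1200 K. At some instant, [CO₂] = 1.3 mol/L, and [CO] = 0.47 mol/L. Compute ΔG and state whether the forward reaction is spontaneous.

(C is a pure solid — omitted from Q.)
Q = [CO]² / [CO₂] = (0.47)² / (1.3) = 0.170
ΔG = RT ln(Q/Keq) = (8.314 J mol⁻¹ K⁻¹)(1200 K) × ln(0.170/0.49)
   = (9.977 kJ/mol)(-1.059) = -10.6 kJ/mol
ΔG < 0, so the forward reaction is spontaneous (proceeds forward).

ΔG = -10.6 kJ/mol; the forward reaction is spontaneous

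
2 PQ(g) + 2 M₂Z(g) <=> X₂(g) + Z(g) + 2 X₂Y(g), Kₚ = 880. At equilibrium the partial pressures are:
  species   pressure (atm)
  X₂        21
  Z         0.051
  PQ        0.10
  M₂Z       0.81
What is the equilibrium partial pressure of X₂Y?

P(X₂Y) = 2.3 atm

At equilibrium, Kₚ = P(X₂)·P(Z)·P(X₂Y)² / (P(PQ)²·P(M₂Z)²) = 880.
(21)·(0.051)·(P(X₂Y))² / ((0.10)²·(0.81)²) = 880
P(X₂Y)² = 5.39 ⇒ P(X₂Y) = 2.3 atm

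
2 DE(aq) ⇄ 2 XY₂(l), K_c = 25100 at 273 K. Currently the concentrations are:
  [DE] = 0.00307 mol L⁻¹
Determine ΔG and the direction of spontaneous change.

(XY₂ is a pure liquid — omitted from Q_c.)
Q_c = 1 / [DE]² = 1 / (0.00307)² = 1.06×10⁵
ΔG = RT ln(Q_c/K_c) = (8.314 J mol⁻¹ K⁻¹)(273 K) × ln(1.06×10⁵/25100)
   = (2.270 kJ/mol)(1.441) = 3.27 kJ/mol
ΔG > 0, so the forward reaction is non-spontaneous (proceeds in reverse).

ΔG = 3.27 kJ/mol; the forward reaction is non-spontaneous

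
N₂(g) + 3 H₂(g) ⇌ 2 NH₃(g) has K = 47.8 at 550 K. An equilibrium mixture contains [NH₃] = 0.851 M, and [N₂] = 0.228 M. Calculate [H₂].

At equilibrium, K = [NH₃]² / ([N₂]·[H₂]³) = 47.8.
(0.851)² / ((0.228)·([H₂])³) = 47.8
[H₂]³ = 0.0665 ⇒ [H₂] = 0.405 M

[H₂] = 0.405 M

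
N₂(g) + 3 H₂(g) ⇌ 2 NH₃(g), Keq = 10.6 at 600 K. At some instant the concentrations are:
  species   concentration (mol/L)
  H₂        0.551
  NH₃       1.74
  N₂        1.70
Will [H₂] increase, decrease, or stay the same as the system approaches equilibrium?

stay the same

Q = [NH₃]² / ([N₂]·[H₂]³) = (1.74)² / ((1.70)·(0.551)³) = 10.6
Q = 10.6 = Keq; the system is at equilibrium.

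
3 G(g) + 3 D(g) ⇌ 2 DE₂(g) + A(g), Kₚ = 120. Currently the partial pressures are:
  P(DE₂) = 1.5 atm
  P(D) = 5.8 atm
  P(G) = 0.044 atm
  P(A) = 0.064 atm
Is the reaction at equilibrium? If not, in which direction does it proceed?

in the forward direction

Qₚ = P(DE₂)²·P(A) / (P(G)³·P(D)³) = (1.5)²·(0.064) / ((0.044)³·(5.8)³) = 8.7
Qₚ = 8.7 < Kₚ = 120, so the forward reaction proceeds.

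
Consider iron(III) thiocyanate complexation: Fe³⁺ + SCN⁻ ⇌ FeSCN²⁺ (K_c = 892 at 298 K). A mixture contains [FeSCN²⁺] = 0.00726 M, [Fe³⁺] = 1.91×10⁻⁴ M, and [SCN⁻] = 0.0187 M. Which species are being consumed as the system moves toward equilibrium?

FeSCN²⁺ (products)

Q_c = [FeSCN²⁺] / ([Fe³⁺]·[SCN⁻]) = (0.00726) / ((1.91×10⁻⁴)·(0.0187)) = 2030
Q_c = 2030 > K_c = 892: net reverse reaction.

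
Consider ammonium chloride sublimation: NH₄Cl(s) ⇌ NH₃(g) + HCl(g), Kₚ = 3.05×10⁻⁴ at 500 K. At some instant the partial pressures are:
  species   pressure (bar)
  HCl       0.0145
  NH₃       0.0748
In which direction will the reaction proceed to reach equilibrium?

toward reactants

(NH₄Cl is a pure solid — omitted from Qₚ.)
Qₚ = P(NH₃)·P(HCl) = (0.0748)·(0.0145) = 0.00108
Qₚ = 0.00108 > Kₚ = 3.05×10⁻⁴, so the reverse reaction proceeds.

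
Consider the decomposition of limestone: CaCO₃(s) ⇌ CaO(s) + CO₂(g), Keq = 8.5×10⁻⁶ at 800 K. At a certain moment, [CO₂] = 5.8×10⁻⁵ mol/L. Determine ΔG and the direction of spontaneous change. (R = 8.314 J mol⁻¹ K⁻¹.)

(CaCO₃, CaO are pure solids — omitted from Q.)
Q = [CO₂] = 5.80×10⁻⁵
ΔG = RT ln(Q/Keq) = (8.314 J mol⁻¹ K⁻¹)(800 K) × ln(5.80×10⁻⁵/8.5×10⁻⁶)
   = (6.651 kJ/mol)(1.920) = 12.8 kJ/mol
ΔG > 0, so the forward reaction is non-spontaneous (proceeds in reverse).

ΔG = 12.8 kJ/mol; the forward reaction is non-spontaneous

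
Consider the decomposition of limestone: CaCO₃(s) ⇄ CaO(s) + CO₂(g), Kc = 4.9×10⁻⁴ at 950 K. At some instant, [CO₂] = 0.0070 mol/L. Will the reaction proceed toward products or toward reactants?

reverse (toward reactants)

(CaCO₃, CaO are pure solids — omitted from Qc.)
Qc = [CO₂] = 0.0070
Qc = 0.0070 > Kc = 4.9×10⁻⁴, so the reverse reaction proceeds.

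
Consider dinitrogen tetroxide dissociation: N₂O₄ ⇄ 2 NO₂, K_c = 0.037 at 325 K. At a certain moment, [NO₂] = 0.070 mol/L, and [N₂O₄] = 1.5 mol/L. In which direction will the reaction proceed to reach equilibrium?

toward products

Q_c = [NO₂]² / [N₂O₄] = (0.070)² / (1.5) = 0.0033
Q_c = 0.0033 < K_c = 0.037, so the forward reaction proceeds.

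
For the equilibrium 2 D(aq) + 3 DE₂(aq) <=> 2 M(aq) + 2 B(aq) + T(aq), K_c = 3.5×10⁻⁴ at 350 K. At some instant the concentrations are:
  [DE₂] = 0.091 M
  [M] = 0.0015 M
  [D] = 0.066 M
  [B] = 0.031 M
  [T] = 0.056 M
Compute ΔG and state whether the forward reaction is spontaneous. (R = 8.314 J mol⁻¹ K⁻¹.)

ΔG = -6.55 kJ/mol; the forward reaction is spontaneous

Q_c = [M]²·[B]²·[T] / ([D]²·[DE₂]³) = (0.0015)²·(0.031)²·(0.056) / ((0.066)²·(0.091)³) = 3.69×10⁻⁵
ΔG = RT ln(Q_c/K_c) = (8.314 J mol⁻¹ K⁻¹)(350 K) × ln(3.69×10⁻⁵/3.5×10⁻⁴)
   = (2.910 kJ/mol)(-2.250) = -6.55 kJ/mol
ΔG < 0, so the forward reaction is spontaneous (proceeds forward).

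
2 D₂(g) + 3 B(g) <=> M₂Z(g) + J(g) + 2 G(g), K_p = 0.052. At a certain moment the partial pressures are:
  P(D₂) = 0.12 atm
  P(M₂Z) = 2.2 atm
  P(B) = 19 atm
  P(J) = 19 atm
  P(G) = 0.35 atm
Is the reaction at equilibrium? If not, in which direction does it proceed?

Q_p = P(M₂Z)·P(J)·P(G)² / (P(D₂)²·P(B)³) = (2.2)·(19)·(0.35)² / ((0.12)²·(19)³) = 0.052
Q_p = 0.052 = K_p, so the system is already at equilibrium.

neither direction; the system is at equilibrium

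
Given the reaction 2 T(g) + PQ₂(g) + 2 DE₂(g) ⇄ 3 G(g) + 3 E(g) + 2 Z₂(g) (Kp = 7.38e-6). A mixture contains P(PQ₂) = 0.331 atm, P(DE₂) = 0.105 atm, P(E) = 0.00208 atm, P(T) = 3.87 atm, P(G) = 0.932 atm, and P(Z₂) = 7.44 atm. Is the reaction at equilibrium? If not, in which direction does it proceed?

Qp = P(G)³·P(E)³·P(Z₂)² / (P(T)²·P(PQ₂)·P(DE₂)²) = (0.932)³·(0.00208)³·(7.44)² / ((3.87)²·(0.331)·(0.105)²) = 7.38e-6
Qp = 7.38e-6 = Kp, so the system is already at equilibrium.

at equilibrium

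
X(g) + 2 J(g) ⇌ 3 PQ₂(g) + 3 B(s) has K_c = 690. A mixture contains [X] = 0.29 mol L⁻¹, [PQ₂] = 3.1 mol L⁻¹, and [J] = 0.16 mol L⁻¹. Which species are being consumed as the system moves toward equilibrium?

(B is a pure solid — omitted from Q_c.)
Q_c = [PQ₂]³ / ([X]·[J]²) = (3.1)³ / ((0.29)·(0.16)²) = 4000
Q_c = 4000 > K_c = 690: net reverse reaction.

PQ₂, B (products)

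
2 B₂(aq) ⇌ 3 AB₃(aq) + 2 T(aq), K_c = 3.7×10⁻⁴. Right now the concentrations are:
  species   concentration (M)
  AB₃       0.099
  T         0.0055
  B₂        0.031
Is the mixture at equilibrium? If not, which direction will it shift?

no; Q < K, reaction proceeds forward

Q_c = [AB₃]³·[T]² / [B₂]² = (0.099)³·(0.0055)² / (0.031)² = 3.1×10⁻⁵
Q_c = 3.1×10⁻⁵ < K_c = 3.7×10⁻⁴: net forward reaction.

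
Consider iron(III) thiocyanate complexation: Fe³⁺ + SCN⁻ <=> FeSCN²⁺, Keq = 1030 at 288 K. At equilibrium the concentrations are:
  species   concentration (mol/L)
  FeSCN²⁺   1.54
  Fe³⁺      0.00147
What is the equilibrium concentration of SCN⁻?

At equilibrium, Keq = [FeSCN²⁺] / ([Fe³⁺]·[SCN⁻]) = 1030.
(1.54) / ((0.00147)·([SCN⁻])) = 1030
[SCN⁻] = 1.02 mol/L

[SCN⁻] = 1.02 mol/L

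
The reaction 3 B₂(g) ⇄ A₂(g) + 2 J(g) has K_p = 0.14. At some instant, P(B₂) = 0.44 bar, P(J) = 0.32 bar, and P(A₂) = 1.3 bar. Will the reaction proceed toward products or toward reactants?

to the left

Q_p = P(A₂)·P(J)² / P(B₂)³ = (1.3)·(0.32)² / (0.44)³ = 1.6
Q_p = 1.6 > K_p = 0.14, so the reverse reaction proceeds.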